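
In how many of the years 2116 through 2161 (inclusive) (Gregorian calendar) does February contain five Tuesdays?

February has 28 days (29 in leap years); it has five Tuesdays when Tuesday falls among the first (month-length − 28) days — i.e. when February 1 is Tuesday in a leap year (never in a common year).
February 1 by year: 2116:Sat 2117:Mon 2118:Tue 2119:Wed 2120:Thu 2121:Sat 2122:Sun 2123:Mon 2124:Tue✓ 2125:Thu 2126:Fri 2127:Sat 2128:Sun 2129:Tue 2130:Wed …(16 more)… 2147:Wed 2148:Thu 2149:Sat 2150:Sun 2151:Mon 2152:Tue✓ 2153:Thu 2154:Fri 2155:Sat 2156:Sun 2157:Tue 2158:Wed 2159:Thu 2160:Fri 2161:Sun
Years with five Tuesdays: 2124, 2152 → 2.

2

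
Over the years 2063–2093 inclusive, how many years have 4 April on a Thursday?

Track 4 April's weekday year by year (advancing +1, or +2 across a Feb 29):
  2063: Wed  2064: Fri (+2)  2065: Sat (+1)  2066: Sun (+1)  2067: Mon (+1)
  2068: Wed (+2)  2069: Thu (+1) ✓  2070: Fri (+1)  2071: Sat (+1)  2072: Mon (+2)
  2073: Tue (+1)  2074: Wed (+1)  2075: Thu (+1) ✓  2076: Sat (+2)  … (3 more years) …
  2080: Thu (+2) ✓  2081: Fri (+1)  2082: Sat (+1)  2083: Sun (+1)  2084: Tue (+2)
  2085: Wed (+1)  2086: Thu (+1) ✓  2087: Fri (+1)  2088: Sun (+2)  2089: Mon (+1)
  2090: Tue (+1)  2091: Wed (+1)  2092: Fri (+2)  2093: Sat (+1)
Thursday years: 2069, 2075, 2080, 2086 — 4 in total.

4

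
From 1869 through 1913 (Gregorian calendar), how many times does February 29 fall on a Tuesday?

1

Leap years in 1869–1913: 10 of them.
Feb 29 weekday advances by 5 (mod 7) from one leap year to the next four years later (or differs when a century non-leap intervenes).
Leap-day weekdays: 1872:Thu 1876:Tue✓ 1880:Sun 1884:Fri 1888:Wed 1892:Mon 1896:Sat 1904:Mon 1908:Sat 1912:Thu
Tuesday: 1876 → 1.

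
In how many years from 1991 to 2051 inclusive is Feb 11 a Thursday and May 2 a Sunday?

Check each year's weekday for Feb 11 and May 2:
  1991: Mon/Thu  1992: Tue/Sat  1993: Thu/Sun ✓  1994: Fri/Mon  1995: Sat/Tue  1996: Sun/Thu  1997: Tue/Fri  1998: Wed/Sat  1999: Thu/Sun ✓  2000: Fri/Tue  2001: Sun/Wed  2002: Mon/Thu  2003: Tue/Fri  2004: Wed/Sun  …(33 more)…  2038: Thu/Sun ✓  2039: Fri/Mon  2040: Sat/Wed  2041: Mon/Thu  2042: Tue/Fri  2043: Wed/Sat  2044: Thu/Mon  2045: Sat/Tue  2046: Sun/Wed  2047: Mon/Thu  2048: Tue/Sat  2049: Thu/Sun ✓  2050: Fri/Mon  2051: Sat/Tue
Both conditions hold in: 1993, 1999, 2010, 2021, 2027, 2038, 2049 — 7.

7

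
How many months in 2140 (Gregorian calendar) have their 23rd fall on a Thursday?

Check the 23rd of each month of 2140: Jan 23: Sat, Feb 23: Tue, Mar 23: Wed, Apr 23: Sat, May 23: Mon, Jun 23: Thu, Jul 23: Sat, Aug 23: Tue, Sep 23: Fri, Oct 23: Sun, Nov 23: Wed, Dec 23: Fri.
Thursday occurs in June — 1 month.

1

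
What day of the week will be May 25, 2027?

January 1, 2027 is a Friday.
May 25 is day 145 of the year, i.e. 144 days after Jan 1.
144 mod 7 = 4, so advance 4 weekdays from Friday: Tuesday.

Tuesday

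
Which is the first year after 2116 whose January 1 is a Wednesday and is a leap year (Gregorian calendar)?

2144

Jan 1 advances by 2 weekdays after a leap year and by 1 after a common year.
2116: Jan 1 is Wednesday (leap).
2117: Friday
2118: Saturday
2119: Sunday
2120: Monday (leap)
2121: Wednesday
2122: Thursday
2123: Friday
2124: Saturday (leap)
2125: Monday
2126: Tuesday
2127: Wednesday
2128: Thursday (leap)
2129: Saturday
2130: Sunday
2131: Monday
2132: Tuesday (leap)
2133: Thursday
2134: Friday
2135: Saturday
2136: Sunday (leap)
2137: Tuesday
2138: Wednesday
2139: Thursday
2140: Friday (leap)
2141: Sunday
2142: Monday
2143: Tuesday
2144: Wednesday (leap)
2144 begins on a Wednesday and is a leap year.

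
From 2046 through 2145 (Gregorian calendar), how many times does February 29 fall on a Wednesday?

Leap years in 2046–2145: 24 of them.
Feb 29 weekday advances by 5 (mod 7) from one leap year to the next four years later (or differs when a century non-leap intervenes).
Leap-day weekdays: 2048:Sat 2052:Thu 2056:Tue 2060:Sun 2064:Fri 2068:Wed✓ 2072:Mon 2076:Sat 2080:Thu 2084:Tue 2088:Sun 2092:Fri 2096:Wed✓ 2104:Fri 2108:Wed✓ 2112:Mon 2116:Sat 2120:Thu 2124:Tue 2128:Sun 2132:Fri 2136:Wed✓ 2140:Mon 2144:Sat
Wednesday: 2068, 2096, 2108, 2136 → 4.

4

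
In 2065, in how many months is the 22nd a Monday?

1

Check the 22nd of each month of 2065: Jan 22: Thu, Feb 22: Sun, Mar 22: Sun, Apr 22: Wed, May 22: Fri, Jun 22: Mon, Jul 22: Wed, Aug 22: Sat, Sep 22: Tue, Oct 22: Thu, Nov 22: Sun, Dec 22: Tue.
Monday occurs in June — 1 month.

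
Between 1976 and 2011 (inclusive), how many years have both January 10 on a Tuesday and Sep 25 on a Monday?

Check each year's weekday for January 10 and Sep 25:
  1976: Sat/Sat  1977: Mon/Sun  1978: Tue/Mon ✓  1979: Wed/Tue  1980: Thu/Thu  1981: Sat/Fri  1982: Sun/Sat  1983: Mon/Sun  1984: Tue/Tue  1985: Thu/Wed  1986: Fri/Thu  1987: Sat/Fri  1988: Sun/Sun  1989: Tue/Mon ✓  …(8 more)…  1998: Sat/Fri  1999: Sun/Sat  2000: Mon/Mon  2001: Wed/Tue  2002: Thu/Wed  2003: Fri/Thu  2004: Sat/Sat  2005: Mon/Sun  2006: Tue/Mon ✓  2007: Wed/Tue  2008: Thu/Thu  2009: Sat/Fri  2010: Sun/Sat  2011: Mon/Sun
Both conditions hold in: 1978, 1989, 1995, 2006 — 4.

4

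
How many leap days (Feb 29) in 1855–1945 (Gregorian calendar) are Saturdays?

4

Leap years in 1855–1945: 22 of them.
Feb 29 weekday advances by 5 (mod 7) from one leap year to the next four years later (or differs when a century non-leap intervenes).
Leap-day weekdays: 1856:Fri 1860:Wed 1864:Mon 1868:Sat✓ 1872:Thu 1876:Tue 1880:Sun 1884:Fri 1888:Wed 1892:Mon 1896:Sat✓ 1904:Mon 1908:Sat✓ 1912:Thu 1916:Tue 1920:Sun 1924:Fri 1928:Wed 1932:Mon 1936:Sat✓ 1940:Thu 1944:Tue
Saturday: 1868, 1896, 1908, 1936 → 4.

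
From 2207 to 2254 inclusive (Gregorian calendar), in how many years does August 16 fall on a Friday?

Track August 16's weekday year by year (advancing +1, or +2 across a Feb 29):
  2207: Sun  2208: Tue (+2)  2209: Wed (+1)  2210: Thu (+1)  2211: Fri (+1) ✓
  2212: Sun (+2)  2213: Mon (+1)  2214: Tue (+1)  2215: Wed (+1)  2216: Fri (+2) ✓
  2217: Sat (+1)  2218: Sun (+1)  2219: Mon (+1)  2220: Wed (+2)  … (20 more years) …
  2241: Mon (+1)  2242: Tue (+1)  2243: Wed (+1)  2244: Fri (+2) ✓  2245: Sat (+1)
  2246: Sun (+1)  2247: Mon (+1)  2248: Wed (+2)  2249: Thu (+1)  2250: Fri (+1) ✓
  2251: Sat (+1)  2252: Mon (+2)  2253: Tue (+1)  2254: Wed (+1)
Friday years: 2211, 2216, 2222, 2233, 2239, 2244, 2250 — 7 in total.

7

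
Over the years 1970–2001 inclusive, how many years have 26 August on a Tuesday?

4

Track 26 August's weekday year by year (advancing +1, or +2 across a Feb 29):
  1970: Wed  1971: Thu (+1)  1972: Sat (+2)  1973: Sun (+1)  1974: Mon (+1)
  1975: Tue (+1) ✓  1976: Thu (+2)  1977: Fri (+1)  1978: Sat (+1)  1979: Sun (+1)
  1980: Tue (+2) ✓  1981: Wed (+1)  1982: Thu (+1)  1983: Fri (+1)  … (4 more years) …
  1988: Fri (+2)  1989: Sat (+1)  1990: Sun (+1)  1991: Mon (+1)  1992: Wed (+2)
  1993: Thu (+1)  1994: Fri (+1)  1995: Sat (+1)  1996: Mon (+2)  1997: Tue (+1) ✓
  1998: Wed (+1)  1999: Thu (+1)  2000: Sat (+2)  2001: Sun (+1)
Tuesday years: 1975, 1980, 1986, 1997 — 4 in total.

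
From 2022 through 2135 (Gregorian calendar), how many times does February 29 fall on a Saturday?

Leap years in 2022–2135: 27 of them.
Feb 29 weekday advances by 5 (mod 7) from one leap year to the next four years later (or differs when a century non-leap intervenes).
Leap-day weekdays: 2024:Thu 2028:Tue 2032:Sun 2036:Fri 2040:Wed 2044:Mon 2048:Sat✓ 2052:Thu 2056:Tue 2060:Sun 2064:Fri 2068:Wed 2072:Mon 2076:Sat✓ 2080:Thu 2084:Tue 2088:Sun 2092:Fri 2096:Wed 2104:Fri 2108:Wed 2112:Mon 2116:Sat✓ 2120:Thu 2124:Tue 2128:Sun 2132:Fri
Saturday: 2048, 2076, 2116 → 3.

3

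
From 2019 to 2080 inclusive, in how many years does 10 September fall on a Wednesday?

Track 10 September's weekday year by year (advancing +1, or +2 across a Feb 29):
  2019: Tue  2020: Thu (+2)  2021: Fri (+1)  2022: Sat (+1)  2023: Sun (+1)
  2024: Tue (+2)  2025: Wed (+1) ✓  2026: Thu (+1)  2027: Fri (+1)  2028: Sun (+2)
  2029: Mon (+1)  2030: Tue (+1)  2031: Wed (+1) ✓  2032: Fri (+2)  … (34 more years) …
  2067: Sat (+1)  2068: Mon (+2)  2069: Tue (+1)  2070: Wed (+1) ✓  2071: Thu (+1)
  2072: Sat (+2)  2073: Sun (+1)  2074: Mon (+1)  2075: Tue (+1)  2076: Thu (+2)
  2077: Fri (+1)  2078: Sat (+1)  2079: Sun (+1)  2080: Tue (+2)
Wednesday years: 2025, 2031, 2036, 2042, 2053, 2059, 2064, 2070 — 8 in total.

8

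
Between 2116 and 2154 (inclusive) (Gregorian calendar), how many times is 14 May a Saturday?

5

Track 14 May's weekday year by year (advancing +1, or +2 across a Feb 29):
  2116: Thu  2117: Fri (+1)  2118: Sat (+1) ✓  2119: Sun (+1)  2120: Tue (+2)
  2121: Wed (+1)  2122: Thu (+1)  2123: Fri (+1)  2124: Sun (+2)  2125: Mon (+1)
  2126: Tue (+1)  2127: Wed (+1)  2128: Fri (+2)  2129: Sat (+1) ✓  … (11 more years) …
  2141: Sun (+1)  2142: Mon (+1)  2143: Tue (+1)  2144: Thu (+2)  2145: Fri (+1)
  2146: Sat (+1) ✓  2147: Sun (+1)  2148: Tue (+2)  2149: Wed (+1)  2150: Thu (+1)
  2151: Fri (+1)  2152: Sun (+2)  2153: Mon (+1)  2154: Tue (+1)
Saturday years: 2118, 2129, 2135, 2140, 2146 — 5 in total.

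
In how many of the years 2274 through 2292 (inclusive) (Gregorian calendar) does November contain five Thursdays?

November has 30 days; it has five Thursdays when Thursday falls among the first (month-length − 28) days — i.e. when November 1 is one of Thursday/Wednesday.
November 1 by year: 2274:Sun 2275:Mon 2276:Wed✓ 2277:Thu✓ 2278:Fri 2279:Sat 2280:Mon 2281:Tue 2282:Wed✓ 2283:Thu✓ 2284:Sat 2285:Sun 2286:Mon 2287:Tue 2288:Thu✓ 2289:Fri 2290:Sat 2291:Sun 2292:Tue
Years with five Thursdays: 2276, 2277, 2282, 2283, 2288 → 5.

5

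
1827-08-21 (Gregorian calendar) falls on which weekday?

Tuesday

January 1, 1827 is a Monday.
August 21 is day 233 of the year, i.e. 232 days after Jan 1.
232 mod 7 = 1, so advance 1 weekday from Monday: Tuesday.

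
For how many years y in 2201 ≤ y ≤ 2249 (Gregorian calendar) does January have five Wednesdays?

January has 31 days; it has five Wednesdays when Wednesday falls among the first (month-length − 28) days — i.e. when January 1 is one of Wednesday/Tuesday/Monday.
January 1 by year: 2201:Thu 2202:Fri 2203:Sat 2204:Sun 2205:Tue✓ 2206:Wed✓ 2207:Thu 2208:Fri 2209:Sun 2210:Mon✓ 2211:Tue✓ 2212:Wed✓ 2213:Fri 2214:Sat 2215:Sun …(19 more)… 2235:Thu 2236:Fri 2237:Sun 2238:Mon✓ 2239:Tue✓ 2240:Wed✓ 2241:Fri 2242:Sat 2243:Sun 2244:Mon✓ 2245:Wed✓ 2246:Thu 2247:Fri 2248:Sat 2249:Mon✓
Years with five Wednesdays: 2205, 2206, 2210, 2211, 2212, 2216, 2217, 2221, 2222, 2223, 2227, 2228, 2233, 2234, 2238, 2239, 2240, 2244, 2245, 2249 → 20.

20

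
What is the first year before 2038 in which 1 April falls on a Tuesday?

2036

From one year to the next, a fixed date's weekday advances by 1, or by 2 when a Feb 29 lies between the two dates.
2038: April 1 is Thursday.
2037: Wednesday (−1)
2036: Tuesday (−1)
1 April falls on a Tuesday in 2036.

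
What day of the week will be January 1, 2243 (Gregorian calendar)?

January 1, 2243 is a Sunday.
January 1 is day 1 of the year, i.e. 0 days after Jan 1.
0 mod 7 = 0, so advance 0 weekdays from Sunday: Sunday.

Sunday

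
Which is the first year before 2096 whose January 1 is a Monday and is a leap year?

Jan 1 advances by 2 weekdays after a leap year and by 1 after a common year.
2096: Jan 1 is Sunday (leap).
2095: Saturday
2094: Friday
2093: Thursday
2092: Tuesday (leap)
2091: Monday
2090: Sunday
2089: Saturday
2088: Thursday (leap)
2087: Wednesday
2086: Tuesday
2085: Monday
2084: Saturday (leap)
2083: Friday
2082: Thursday
2081: Wednesday
2080: Monday (leap)
2080 begins on a Monday and is a leap year.

2080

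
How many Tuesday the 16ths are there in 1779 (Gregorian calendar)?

3

Check the 16th of each month of 1779: Jan 16: Sat, Feb 16: Tue, Mar 16: Tue, Apr 16: Fri, May 16: Sun, Jun 16: Wed, Jul 16: Fri, Aug 16: Mon, Sep 16: Thu, Oct 16: Sat, Nov 16: Tue, Dec 16: Thu.
Tuesday occurs in February, March, November — 3 months.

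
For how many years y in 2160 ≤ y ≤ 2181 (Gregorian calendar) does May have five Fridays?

May has 31 days; it has five Fridays when Friday falls among the first (month-length − 28) days — i.e. when May 1 is one of Friday/Thursday/Wednesday.
May 1 by year: 2160:Thu✓ 2161:Fri✓ 2162:Sat 2163:Sun 2164:Tue 2165:Wed✓ 2166:Thu✓ 2167:Fri✓ 2168:Sun 2169:Mon 2170:Tue 2171:Wed✓ 2172:Fri✓ 2173:Sat 2174:Sun 2175:Mon 2176:Wed✓ 2177:Thu✓ 2178:Fri✓ 2179:Sat 2180:Mon 2181:Tue
Years with five Fridays: 2160, 2161, 2165, 2166, 2167, 2171, 2172, 2176, 2177, 2178 → 10.

10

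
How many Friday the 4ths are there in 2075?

Check the 4th of each month of 2075: Jan 4: Fri, Feb 4: Mon, Mar 4: Mon, Apr 4: Thu, May 4: Sat, Jun 4: Tue, Jul 4: Thu, Aug 4: Sun, Sep 4: Wed, Oct 4: Fri, Nov 4: Mon, Dec 4: Wed.
Friday occurs in January, October — 2 months.

2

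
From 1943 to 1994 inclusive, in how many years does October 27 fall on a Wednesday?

Track October 27's weekday year by year (advancing +1, or +2 across a Feb 29):
  1943: Wed ✓  1944: Fri (+2)  1945: Sat (+1)  1946: Sun (+1)  1947: Mon (+1)
  1948: Wed (+2) ✓  1949: Thu (+1)  1950: Fri (+1)  1951: Sat (+1)  1952: Mon (+2)
  1953: Tue (+1)  1954: Wed (+1) ✓  1955: Thu (+1)  1956: Sat (+2)  … (24 more years) …
  1981: Tue (+1)  1982: Wed (+1) ✓  1983: Thu (+1)  1984: Sat (+2)  1985: Sun (+1)
  1986: Mon (+1)  1987: Tue (+1)  1988: Thu (+2)  1989: Fri (+1)  1990: Sat (+1)
  1991: Sun (+1)  1992: Tue (+2)  1993: Wed (+1) ✓  1994: Thu (+1)
Wednesday years: 1943, 1948, 1954, 1965, 1971, 1976, 1982, 1993 — 8 in total.

8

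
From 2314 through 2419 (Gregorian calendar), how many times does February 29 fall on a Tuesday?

Leap years in 2314–2419: 26 of them.
Feb 29 weekday advances by 5 (mod 7) from one leap year to the next four years later (or differs when a century non-leap intervenes).
Leap-day weekdays: 2316:Tue✓ 2320:Sun 2324:Fri 2328:Wed 2332:Mon 2336:Sat 2340:Thu 2344:Tue✓ 2348:Sun 2352:Fri 2356:Wed 2360:Mon 2364:Sat 2368:Thu 2372:Tue✓ 2376:Sun 2380:Fri 2384:Wed 2388:Mon 2392:Sat 2396:Thu 2400:Tue✓ 2404:Sun 2408:Fri 2412:Wed 2416:Mon
Tuesday: 2316, 2344, 2372, 2400 → 4.

4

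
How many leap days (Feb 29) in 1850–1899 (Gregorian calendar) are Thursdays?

Leap years in 1850–1899: 12 of them.
Feb 29 weekday advances by 5 (mod 7) from one leap year to the next four years later (or differs when a century non-leap intervenes).
Leap-day weekdays: 1852:Sun 1856:Fri 1860:Wed 1864:Mon 1868:Sat 1872:Thu✓ 1876:Tue 1880:Sun 1884:Fri 1888:Wed 1892:Mon 1896:Sat
Thursday: 1872 → 1.

1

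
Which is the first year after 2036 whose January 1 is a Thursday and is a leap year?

2060

Jan 1 advances by 2 weekdays after a leap year and by 1 after a common year.
2036: Jan 1 is Tuesday (leap).
2037: Thursday
2038: Friday
2039: Saturday
2040: Sunday (leap)
2041: Tuesday
2042: Wednesday
2043: Thursday
2044: Friday (leap)
2045: Sunday
2046: Monday
2047: Tuesday
2048: Wednesday (leap)
2049: Friday
2050: Saturday
2051: Sunday
2052: Monday (leap)
2053: Wednesday
2054: Thursday
2055: Friday
2056: Saturday (leap)
2057: Monday
2058: Tuesday
2059: Wednesday
2060: Thursday (leap)
2060 begins on a Thursday and is a leap year.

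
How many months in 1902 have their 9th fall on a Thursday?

2

Check the 9th of each month of 1902: Jan 9: Thu, Feb 9: Sun, Mar 9: Sun, Apr 9: Wed, May 9: Fri, Jun 9: Mon, Jul 9: Wed, Aug 9: Sat, Sep 9: Tue, Oct 9: Thu, Nov 9: Sun, Dec 9: Tue.
Thursday occurs in January, October — 2 months.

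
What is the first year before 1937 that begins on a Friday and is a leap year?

1932

Jan 1 advances by 2 weekdays after a leap year and by 1 after a common year.
1937: Jan 1 is Friday.
1936: Wednesday (leap)
1935: Tuesday
1934: Monday
1933: Sunday
1932: Friday (leap)
1932 begins on a Friday and is a leap year.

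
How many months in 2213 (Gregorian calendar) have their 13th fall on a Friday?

1

Check the 13th of each month of 2213: Jan 13: Wed, Feb 13: Sat, Mar 13: Sat, Apr 13: Tue, May 13: Thu, Jun 13: Sun, Jul 13: Tue, Aug 13: Fri, Sep 13: Mon, Oct 13: Wed, Nov 13: Sat, Dec 13: Mon.
Friday occurs in August — 1 month.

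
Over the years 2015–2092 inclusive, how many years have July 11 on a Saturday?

11

Track July 11's weekday year by year (advancing +1, or +2 across a Feb 29):
  2015: Sat ✓  2016: Mon (+2)  2017: Tue (+1)  2018: Wed (+1)  2019: Thu (+1)
  2020: Sat (+2) ✓  2021: Sun (+1)  2022: Mon (+1)  2023: Tue (+1)  2024: Thu (+2)
  2025: Fri (+1)  2026: Sat (+1) ✓  2027: Sun (+1)  2028: Tue (+2)  … (50 more years) …
  2079: Tue (+1)  2080: Thu (+2)  2081: Fri (+1)  2082: Sat (+1) ✓  2083: Sun (+1)
  2084: Tue (+2)  2085: Wed (+1)  2086: Thu (+1)  2087: Fri (+1)  2088: Sun (+2)
  2089: Mon (+1)  2090: Tue (+1)  2091: Wed (+1)  2092: Fri (+2)
Saturday years: 2015, 2020, 2026, 2037, 2043, 2048, 2054, 2065, 2071, 2076, 2082 — 11 in total.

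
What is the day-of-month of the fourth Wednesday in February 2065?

February 1, 2065 is a Sunday, so the first Wednesday is the 4th.
The fourth Wednesday is 4 + 21 = 25.

25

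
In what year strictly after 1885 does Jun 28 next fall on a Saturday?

From one year to the next, a fixed date's weekday advances by 1, or by 2 when a Feb 29 lies between the two dates.
1885: June 28 is Sunday.
1886: Monday (+1)
1887: Tuesday (+1)
1888: Thursday (+2)
1889: Friday (+1)
1890: Saturday (+1)
Jun 28 falls on a Saturday in 1890.

1890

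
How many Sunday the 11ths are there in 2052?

Check the 11th of each month of 2052: Jan 11: Thu, Feb 11: Sun, Mar 11: Mon, Apr 11: Thu, May 11: Sat, Jun 11: Tue, Jul 11: Thu, Aug 11: Sun, Sep 11: Wed, Oct 11: Fri, Nov 11: Mon, Dec 11: Wed.
Sunday occurs in February, August — 2 months.

2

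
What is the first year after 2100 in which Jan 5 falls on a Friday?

2103

From one year to the next, a fixed date's weekday advances by 1, or by 2 when a Feb 29 lies between the two dates.
2100: January 5 is Tuesday.
2101: Wednesday (+1)
2102: Thursday (+1)
2103: Friday (+1)
Jan 5 falls on a Friday in 2103.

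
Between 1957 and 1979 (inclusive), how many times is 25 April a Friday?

3

Track 25 April's weekday year by year (advancing +1, or +2 across a Feb 29):
  1957: Thu  1958: Fri (+1) ✓  1959: Sat (+1)  1960: Mon (+2)  1961: Tue (+1)
  1962: Wed (+1)  1963: Thu (+1)  1964: Sat (+2)  1965: Sun (+1)  1966: Mon (+1)
  1967: Tue (+1)  1968: Thu (+2)  1969: Fri (+1) ✓  1970: Sat (+1)  1971: Sun (+1)
  1972: Tue (+2)  1973: Wed (+1)  1974: Thu (+1)  1975: Fri (+1) ✓  1976: Sun (+2)
  1977: Mon (+1)  1978: Tue (+1)  1979: Wed (+1)
Friday years: 1958, 1969, 1975 — 3 in total.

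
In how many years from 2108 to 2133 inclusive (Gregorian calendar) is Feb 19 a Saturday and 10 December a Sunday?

1

Check each year's weekday for Feb 19 and 10 December:
  2108: Sun/Mon  2109: Tue/Tue  2110: Wed/Wed  2111: Thu/Thu  2112: Fri/Sat  2113: Sun/Sun  2114: Mon/Mon  2115: Tue/Tue  2116: Wed/Thu  2117: Fri/Fri  2118: Sat/Sat  2119: Sun/Sun  2120: Mon/Tue  2121: Wed/Wed  2122: Thu/Thu  2123: Fri/Fri  2124: Sat/Sun ✓  2125: Mon/Mon  2126: Tue/Tue  2127: Wed/Wed  2128: Thu/Fri  2129: Sat/Sat  2130: Sun/Sun  2131: Mon/Mon  2132: Tue/Wed  2133: Thu/Thu
Both conditions hold in: 2124 — 1.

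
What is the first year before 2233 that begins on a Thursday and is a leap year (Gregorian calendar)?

2224

Jan 1 advances by 2 weekdays after a leap year and by 1 after a common year.
2233: Jan 1 is Tuesday.
2232: Sunday (leap)
2231: Saturday
2230: Friday
2229: Thursday
2228: Tuesday (leap)
2227: Monday
2226: Sunday
2225: Saturday
2224: Thursday (leap)
2224 begins on a Thursday and is a leap year.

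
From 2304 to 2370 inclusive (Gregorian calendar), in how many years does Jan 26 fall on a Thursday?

Track Jan 26's weekday year by year (advancing +1, or +2 across a Feb 29):
  2304: Tue  2305: Thu (+2) ✓  2306: Fri (+1)  2307: Sat (+1)  2308: Sun (+1)
  2309: Tue (+2)  2310: Wed (+1)  2311: Thu (+1) ✓  2312: Fri (+1)  2313: Sun (+2)
  2314: Mon (+1)  2315: Tue (+1)  2316: Wed (+1)  2317: Fri (+2)  … (39 more years) …
  2357: Sat (+2)  2358: Sun (+1)  2359: Mon (+1)  2360: Tue (+1)  2361: Thu (+2) ✓
  2362: Fri (+1)  2363: Sat (+1)  2364: Sun (+1)  2365: Tue (+2)  2366: Wed (+1)
  2367: Thu (+1) ✓  2368: Fri (+1)  2369: Sun (+2)  2370: Mon (+1)
Thursday years: 2305, 2311, 2322, 2328, 2333, 2339, 2350, 2356, 2361, 2367 — 10 in total.

10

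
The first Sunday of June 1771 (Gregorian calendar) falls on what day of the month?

June 1, 1771 is a Saturday, so the first Sunday is the 2nd.
The first Sunday is 2 + 0 = 2.

2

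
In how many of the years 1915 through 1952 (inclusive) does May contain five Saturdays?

May has 31 days; it has five Saturdays when Saturday falls among the first (month-length − 28) days — i.e. when May 1 is one of Saturday/Friday/Thursday.
May 1 by year: 1915:Sat✓ 1916:Mon 1917:Tue 1918:Wed 1919:Thu✓ 1920:Sat✓ 1921:Sun 1922:Mon 1923:Tue 1924:Thu✓ 1925:Fri✓ 1926:Sat✓ 1927:Sun 1928:Tue 1929:Wed …(8 more)… 1938:Sun 1939:Mon 1940:Wed 1941:Thu✓ 1942:Fri✓ 1943:Sat✓ 1944:Mon 1945:Tue 1946:Wed 1947:Thu✓ 1948:Sat✓ 1949:Sun 1950:Mon 1951:Tue 1952:Thu✓
Years with five Saturdays: 1915, 1919, 1920, 1924, 1925, 1926, 1930, 1931, 1936, 1937, 1941, 1942, 1943, 1947, 1948, 1952 → 16.

16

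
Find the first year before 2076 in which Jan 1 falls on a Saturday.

2067

Jan 1 advances by 2 weekdays after a leap year and by 1 after a common year.
2076: Jan 1 is Wednesday (leap).
2075: Tuesday
2074: Monday
2073: Sunday
2072: Friday (leap)
2071: Thursday
2070: Wednesday
2069: Tuesday
2068: Sunday (leap)
2067: Saturday
2067 begins on a Saturday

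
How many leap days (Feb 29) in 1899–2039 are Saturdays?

5

Leap years in 1899–2039: 34 of them.
Feb 29 weekday advances by 5 (mod 7) from one leap year to the next four years later (or differs when a century non-leap intervenes).
Leap-day weekdays: 1904:Mon 1908:Sat✓ 1912:Thu 1916:Tue 1920:Sun 1924:Fri 1928:Wed 1932:Mon 1936:Sat✓ 1940:Thu 1944:Tue 1948:Sun 1952:Fri …(8 more)… 1988:Mon 1992:Sat✓ 1996:Thu 2000:Tue 2004:Sun 2008:Fri 2012:Wed 2016:Mon 2020:Sat✓ 2024:Thu 2028:Tue 2032:Sun 2036:Fri
Saturday: 1908, 1936, 1964, 1992, 2020 → 5.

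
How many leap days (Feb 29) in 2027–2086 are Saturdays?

2

Leap years in 2027–2086: 15 of them.
Feb 29 weekday advances by 5 (mod 7) from one leap year to the next four years later (or differs when a century non-leap intervenes).
Leap-day weekdays: 2028:Tue 2032:Sun 2036:Fri 2040:Wed 2044:Mon 2048:Sat✓ 2052:Thu 2056:Tue 2060:Sun 2064:Fri 2068:Wed 2072:Mon 2076:Sat✓ 2080:Thu 2084:Tue
Saturday: 2048, 2076 → 2.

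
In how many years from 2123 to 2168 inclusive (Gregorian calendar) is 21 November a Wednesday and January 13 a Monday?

0

Check each year's weekday for 21 November and January 13:
  2123: Sun/Wed  2124: Tue/Thu  2125: Wed/Sat  2126: Thu/Sun  2127: Fri/Mon  2128: Sun/Tue  2129: Mon/Thu  2130: Tue/Fri  2131: Wed/Sat  2132: Fri/Sun  2133: Sat/Tue  2134: Sun/Wed  2135: Mon/Thu  2136: Wed/Fri  …(18 more)…  2155: Fri/Mon  2156: Sun/Tue  2157: Mon/Thu  2158: Tue/Fri  2159: Wed/Sat  2160: Fri/Sun  2161: Sat/Tue  2162: Sun/Wed  2163: Mon/Thu  2164: Wed/Fri  2165: Thu/Sun  2166: Fri/Mon  2167: Sat/Tue  2168: Mon/Wed
Both conditions hold in: no year — 0.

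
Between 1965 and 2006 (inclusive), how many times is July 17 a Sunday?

6

Track July 17's weekday year by year (advancing +1, or +2 across a Feb 29):
  1965: Sat  1966: Sun (+1) ✓  1967: Mon (+1)  1968: Wed (+2)  1969: Thu (+1)
  1970: Fri (+1)  1971: Sat (+1)  1972: Mon (+2)  1973: Tue (+1)  1974: Wed (+1)
  1975: Thu (+1)  1976: Sat (+2)  1977: Sun (+1) ✓  1978: Mon (+1)  … (14 more years) …
  1993: Sat (+1)  1994: Sun (+1) ✓  1995: Mon (+1)  1996: Wed (+2)  1997: Thu (+1)
  1998: Fri (+1)  1999: Sat (+1)  2000: Mon (+2)  2001: Tue (+1)  2002: Wed (+1)
  2003: Thu (+1)  2004: Sat (+2)  2005: Sun (+1) ✓  2006: Mon (+1)
Sunday years: 1966, 1977, 1983, 1988, 1994, 2005 — 6 in total.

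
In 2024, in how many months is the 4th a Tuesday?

Check the 4th of each month of 2024: Jan 4: Thu, Feb 4: Sun, Mar 4: Mon, Apr 4: Thu, May 4: Sat, Jun 4: Tue, Jul 4: Thu, Aug 4: Sun, Sep 4: Wed, Oct 4: Fri, Nov 4: Mon, Dec 4: Wed.
Tuesday occurs in June — 1 month.

1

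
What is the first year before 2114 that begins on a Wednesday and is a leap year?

2076

Jan 1 advances by 2 weekdays after a leap year and by 1 after a common year.
2114: Jan 1 is Monday.
2113: Sunday
2112: Friday (leap)
2111: Thursday
2110: Wednesday
2109: Tuesday
2108: Sunday (leap)
2107: Saturday
2106: Friday
2105: Thursday
2104: Tuesday (leap)
2103: Monday
2102: Sunday
2101: Saturday
2100: Friday
2099: Thursday
2098: Wednesday
2097: Tuesday
2096: Sunday (leap)
2095: Saturday
2094: Friday
2093: Thursday
2092: Tuesday (leap)
2091: Monday
2090: Sunday
2089: Saturday
2088: Thursday (leap)
2087: Wednesday
2086: Tuesday
2085: Monday
2084: Saturday (leap)
2083: Friday
2082: Thursday
2081: Wednesday
2080: Monday (leap)
2079: Sunday
2078: Saturday
2077: Friday
2076: Wednesday (leap)
2076 begins on a Wednesday and is a leap year.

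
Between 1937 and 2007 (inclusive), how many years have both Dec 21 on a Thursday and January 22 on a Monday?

0

Check each year's weekday for Dec 21 and January 22:
  1937: Tue/Fri  1938: Wed/Sat  1939: Thu/Sun  1940: Sat/Mon  1941: Sun/Wed  1942: Mon/Thu  1943: Tue/Fri  1944: Thu/Sat  1945: Fri/Mon  1946: Sat/Tue  1947: Sun/Wed  1948: Tue/Thu  1949: Wed/Sat  1950: Thu/Sun  …(43 more)…  1994: Wed/Sat  1995: Thu/Sun  1996: Sat/Mon  1997: Sun/Wed  1998: Mon/Thu  1999: Tue/Fri  2000: Thu/Sat  2001: Fri/Mon  2002: Sat/Tue  2003: Sun/Wed  2004: Tue/Thu  2005: Wed/Sat  2006: Thu/Sun  2007: Fri/Mon
Both conditions hold in: no year — 0.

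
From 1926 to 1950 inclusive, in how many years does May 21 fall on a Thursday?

Track May 21's weekday year by year (advancing +1, or +2 across a Feb 29):
  1926: Fri  1927: Sat (+1)  1928: Mon (+2)  1929: Tue (+1)  1930: Wed (+1)
  1931: Thu (+1) ✓  1932: Sat (+2)  1933: Sun (+1)  1934: Mon (+1)  1935: Tue (+1)
  1936: Thu (+2) ✓  1937: Fri (+1)  1938: Sat (+1)  1939: Sun (+1)  1940: Tue (+2)
  1941: Wed (+1)  1942: Thu (+1) ✓  1943: Fri (+1)  1944: Sun (+2)  1945: Mon (+1)
  1946: Tue (+1)  1947: Wed (+1)  1948: Fri (+2)  1949: Sat (+1)  1950: Sun (+1)
Thursday years: 1931, 1936, 1942 — 3 in total.

3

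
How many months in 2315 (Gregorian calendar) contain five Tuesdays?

4

A month of length L has five Tuesdays iff its first Tuesday is on day ≤ L−28 (so day 1–3 in a 31-day month, 1–2 in a 30-day month, day 1 in a leap February).
Checking each month of 2315: Jan starts Fri (31d); Feb starts Mon (28d); Mar starts Mon (31d) ✓; Apr starts Thu (30d); May starts Sat (31d); Jun starts Tue (30d) ✓; Jul starts Thu (31d); Aug starts Sun (31d) ✓; Sep starts Wed (30d); Oct starts Fri (31d); Nov starts Mon (30d) ✓; Dec starts Wed (31d).
Five-Tuesday months: March, June, August, November → 4.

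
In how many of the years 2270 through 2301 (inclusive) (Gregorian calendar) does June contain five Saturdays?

June has 30 days; it has five Saturdays when Saturday falls among the first (month-length − 28) days — i.e. when June 1 is one of Saturday/Friday.
June 1 by year: 2270:Wed 2271:Thu 2272:Sat✓ 2273:Sun 2274:Mon 2275:Tue 2276:Thu 2277:Fri✓ 2278:Sat✓ 2279:Sun 2280:Tue 2281:Wed 2282:Thu 2283:Fri✓ 2284:Sun 2285:Mon 2286:Tue 2287:Wed 2288:Fri✓ 2289:Sat✓ 2290:Sun 2291:Mon 2292:Wed 2293:Thu 2294:Fri✓ 2295:Sat✓ 2296:Mon 2297:Tue 2298:Wed 2299:Thu 2300:Fri✓ 2301:Sat✓
Years with five Saturdays: 2272, 2277, 2278, 2283, 2288, 2289, 2294, 2295, 2300, 2301 → 10.

10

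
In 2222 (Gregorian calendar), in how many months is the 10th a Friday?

1

Check the 10th of each month of 2222: Jan 10: Thu, Feb 10: Sun, Mar 10: Sun, Apr 10: Wed, May 10: Fri, Jun 10: Mon, Jul 10: Wed, Aug 10: Sat, Sep 10: Tue, Oct 10: Thu, Nov 10: Sun, Dec 10: Tue.
Friday occurs in May — 1 month.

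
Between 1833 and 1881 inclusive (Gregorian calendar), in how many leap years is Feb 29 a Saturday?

Leap years in 1833–1881: 12 of them.
Feb 29 weekday advances by 5 (mod 7) from one leap year to the next four years later (or differs when a century non-leap intervenes).
Leap-day weekdays: 1836:Mon 1840:Sat✓ 1844:Thu 1848:Tue 1852:Sun 1856:Fri 1860:Wed 1864:Mon 1868:Sat✓ 1872:Thu 1876:Tue 1880:Sun
Saturday: 1840, 1868 → 2.

2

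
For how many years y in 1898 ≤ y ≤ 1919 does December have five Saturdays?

10

December has 31 days; it has five Saturdays when Saturday falls among the first (month-length − 28) days — i.e. when December 1 is one of Saturday/Friday/Thursday.
December 1 by year: 1898:Thu✓ 1899:Fri✓ 1900:Sat✓ 1901:Sun 1902:Mon 1903:Tue 1904:Thu✓ 1905:Fri✓ 1906:Sat✓ 1907:Sun 1908:Tue 1909:Wed 1910:Thu✓ 1911:Fri✓ 1912:Sun 1913:Mon 1914:Tue 1915:Wed 1916:Fri✓ 1917:Sat✓ 1918:Sun 1919:Mon
Years with five Saturdays: 1898, 1899, 1900, 1904, 1905, 1906, 1910, 1911, 1916, 1917 → 10.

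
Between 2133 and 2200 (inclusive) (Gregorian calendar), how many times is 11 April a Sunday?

9

Track 11 April's weekday year by year (advancing +1, or +2 across a Feb 29):
  2133: Sat  2134: Sun (+1) ✓  2135: Mon (+1)  2136: Wed (+2)  2137: Thu (+1)
  2138: Fri (+1)  2139: Sat (+1)  2140: Mon (+2)  2141: Tue (+1)  2142: Wed (+1)
  2143: Thu (+1)  2144: Sat (+2)  2145: Sun (+1) ✓  2146: Mon (+1)  … (40 more years) …
  2187: Wed (+1)  2188: Fri (+2)  2189: Sat (+1)  2190: Sun (+1) ✓  2191: Mon (+1)
  2192: Wed (+2)  2193: Thu (+1)  2194: Fri (+1)  2195: Sat (+1)  2196: Mon (+2)
  2197: Tue (+1)  2198: Wed (+1)  2199: Thu (+1)  2200: Fri (+1)
Sunday years: 2134, 2145, 2151, 2156, 2162, 2173, 2179, 2184, 2190 — 9 in total.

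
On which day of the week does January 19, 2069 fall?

Saturday

January 1, 2069 is a Tuesday.
January 19 is day 19 of the year, i.e. 18 days after Jan 1.
18 mod 7 = 4, so advance 4 weekdays from Tuesday: Saturday.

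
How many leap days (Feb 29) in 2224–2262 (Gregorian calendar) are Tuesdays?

Leap years in 2224–2262: 10 of them.
Feb 29 weekday advances by 5 (mod 7) from one leap year to the next four years later (or differs when a century non-leap intervenes).
Leap-day weekdays: 2224:Sun 2228:Fri 2232:Wed 2236:Mon 2240:Sat 2244:Thu 2248:Tue✓ 2252:Sun 2256:Fri 2260:Wed
Tuesday: 2248 → 1.

1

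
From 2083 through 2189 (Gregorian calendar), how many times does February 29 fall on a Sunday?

4

Leap years in 2083–2189: 26 of them.
Feb 29 weekday advances by 5 (mod 7) from one leap year to the next four years later (or differs when a century non-leap intervenes).
Leap-day weekdays: 2084:Tue 2088:Sun✓ 2092:Fri 2096:Wed 2104:Fri 2108:Wed 2112:Mon 2116:Sat 2120:Thu 2124:Tue 2128:Sun✓ 2132:Fri 2136:Wed 2140:Mon 2144:Sat 2148:Thu 2152:Tue 2156:Sun✓ 2160:Fri 2164:Wed 2168:Mon 2172:Sat 2176:Thu 2180:Tue 2184:Sun✓ 2188:Fri
Sunday: 2088, 2128, 2156, 2184 → 4.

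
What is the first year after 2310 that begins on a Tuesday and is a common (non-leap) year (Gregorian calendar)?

Jan 1 advances by 2 weekdays after a leap year and by 1 after a common year.
2310: Jan 1 is Saturday.
2311: Sunday
2312: Monday (leap)
2313: Wednesday
2314: Thursday
2315: Friday
2316: Saturday (leap)
2317: Monday
2318: Tuesday
2318 begins on a Tuesday and is a common year.

2318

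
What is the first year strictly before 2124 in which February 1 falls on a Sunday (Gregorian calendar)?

From one year to the next, a fixed date's weekday advances by 1, or by 2 when a Feb 29 lies between the two dates.
2124: February 1 is Tuesday.
2123: Monday (−1)
2122: Sunday (−1)
February 1 falls on a Sunday in 2122.

2122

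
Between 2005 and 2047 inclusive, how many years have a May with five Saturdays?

May has 31 days; it has five Saturdays when Saturday falls among the first (month-length − 28) days — i.e. when May 1 is one of Saturday/Friday/Thursday.
May 1 by year: 2005:Sun 2006:Mon 2007:Tue 2008:Thu✓ 2009:Fri✓ 2010:Sat✓ 2011:Sun 2012:Tue 2013:Wed 2014:Thu✓ 2015:Fri✓ 2016:Sun 2017:Mon 2018:Tue 2019:Wed …(13 more)… 2033:Sun 2034:Mon 2035:Tue 2036:Thu✓ 2037:Fri✓ 2038:Sat✓ 2039:Sun 2040:Tue 2041:Wed 2042:Thu✓ 2043:Fri✓ 2044:Sun 2045:Mon 2046:Tue 2047:Wed
Years with five Saturdays: 2008, 2009, 2010, 2014, 2015, 2020, 2021, 2025, 2026, 2027, 2031, 2032, 2036, 2037, 2038, 2042, 2043 → 17.

17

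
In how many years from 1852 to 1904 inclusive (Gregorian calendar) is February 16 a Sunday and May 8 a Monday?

Check each year's weekday for February 16 and May 8:
  1852: Mon/Sat  1853: Wed/Sun  1854: Thu/Mon  1855: Fri/Tue  1856: Sat/Thu  1857: Mon/Fri  1858: Tue/Sat  1859: Wed/Sun  1860: Thu/Tue  1861: Sat/Wed  1862: Sun/Thu  1863: Mon/Fri  1864: Tue/Sun  1865: Thu/Mon  …(25 more)…  1891: Mon/Fri  1892: Tue/Sun  1893: Thu/Mon  1894: Fri/Tue  1895: Sat/Wed  1896: Sun/Fri  1897: Tue/Sat  1898: Wed/Sun  1899: Thu/Mon  1900: Fri/Tue  1901: Sat/Wed  1902: Sun/Thu  1903: Mon/Fri  1904: Tue/Sun
Both conditions hold in: no year — 0.

0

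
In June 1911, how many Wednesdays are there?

4

June 1911 has 30 days and begins on Thursday.
The first Wednesday is June 7.
Wednesdays fall on 7, 14, 21, 28 — that's 4.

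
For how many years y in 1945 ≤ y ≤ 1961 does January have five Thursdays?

January has 31 days; it has five Thursdays when Thursday falls among the first (month-length − 28) days — i.e. when January 1 is one of Thursday/Wednesday/Tuesday.
January 1 by year: 1945:Mon 1946:Tue✓ 1947:Wed✓ 1948:Thu✓ 1949:Sat 1950:Sun 1951:Mon 1952:Tue✓ 1953:Thu✓ 1954:Fri 1955:Sat 1956:Sun 1957:Tue✓ 1958:Wed✓ 1959:Thu✓ 1960:Fri 1961:Sun
Years with five Thursdays: 1946, 1947, 1948, 1952, 1953, 1957, 1958, 1959 → 8.

8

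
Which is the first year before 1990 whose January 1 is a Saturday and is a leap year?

1972

Jan 1 advances by 2 weekdays after a leap year and by 1 after a common year.
1990: Jan 1 is Monday.
1989: Sunday
1988: Friday (leap)
1987: Thursday
1986: Wednesday
1985: Tuesday
1984: Sunday (leap)
1983: Saturday
1982: Friday
1981: Thursday
1980: Tuesday (leap)
1979: Monday
1978: Sunday
1977: Saturday
1976: Thursday (leap)
1975: Wednesday
1974: Tuesday
1973: Monday
1972: Saturday (leap)
1972 begins on a Saturday and is a leap year.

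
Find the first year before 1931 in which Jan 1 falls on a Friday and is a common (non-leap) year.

1926

Jan 1 advances by 2 weekdays after a leap year and by 1 after a common year.
1931: Jan 1 is Thursday.
1930: Wednesday
1929: Tuesday
1928: Sunday (leap)
1927: Saturday
1926: Friday
1926 begins on a Friday and is a common year.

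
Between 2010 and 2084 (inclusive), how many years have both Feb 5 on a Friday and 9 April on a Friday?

9

Check each year's weekday for Feb 5 and 9 April:
  2010: Fri/Fri ✓  2011: Sat/Sat  2012: Sun/Mon  2013: Tue/Tue  2014: Wed/Wed  2015: Thu/Thu  2016: Fri/Sat  2017: Sun/Sun  2018: Mon/Mon  2019: Tue/Tue  2020: Wed/Thu  2021: Fri/Fri ✓  2022: Sat/Sat  2023: Sun/Sun  …(47 more)…  2071: Thu/Thu  2072: Fri/Sat  2073: Sun/Sun  2074: Mon/Mon  2075: Tue/Tue  2076: Wed/Thu  2077: Fri/Fri ✓  2078: Sat/Sat  2079: Sun/Sun  2080: Mon/Tue  2081: Wed/Wed  2082: Thu/Thu  2083: Fri/Fri ✓  2084: Sat/Sun
Both conditions hold in: 2010, 2021, 2027, 2038, 2049, 2055, 2066, 2077, 2083 — 9.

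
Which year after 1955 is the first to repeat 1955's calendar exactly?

Two years share a calendar iff Jan 1 falls on the same weekday and both are leap or both are common. 1955: Jan 1 is Saturday, common year.
1956: Jan 1 Sunday, leap
1957: Jan 1 Tuesday, common
1958: Jan 1 Wednesday, common
1959: Jan 1 Thursday, common
1960: Jan 1 Friday, leap
1961: Jan 1 Sunday, common
1962: Jan 1 Monday, common
1963: Jan 1 Tuesday, common
1964: Jan 1 Wednesday, leap
1965: Jan 1 Friday, common
1966: Jan 1 Saturday, common
1966 matches on both conditions.

1966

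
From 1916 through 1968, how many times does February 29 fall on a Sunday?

2

Leap years in 1916–1968: 14 of them.
Feb 29 weekday advances by 5 (mod 7) from one leap year to the next four years later (or differs when a century non-leap intervenes).
Leap-day weekdays: 1916:Tue 1920:Sun✓ 1924:Fri 1928:Wed 1932:Mon 1936:Sat 1940:Thu 1944:Tue 1948:Sun✓ 1952:Fri 1956:Wed 1960:Mon 1964:Sat 1968:Thu
Sunday: 1920, 1948 → 2.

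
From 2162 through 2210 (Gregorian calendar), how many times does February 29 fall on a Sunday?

Leap years in 2162–2210: 11 of them.
Feb 29 weekday advances by 5 (mod 7) from one leap year to the next four years later (or differs when a century non-leap intervenes).
Leap-day weekdays: 2164:Wed 2168:Mon 2172:Sat 2176:Thu 2180:Tue 2184:Sun✓ 2188:Fri 2192:Wed 2196:Mon 2204:Wed 2208:Mon
Sunday: 2184 → 1.

1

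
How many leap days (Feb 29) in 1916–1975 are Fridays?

Leap years in 1916–1975: 15 of them.
Feb 29 weekday advances by 5 (mod 7) from one leap year to the next four years later (or differs when a century non-leap intervenes).
Leap-day weekdays: 1916:Tue 1920:Sun 1924:Fri✓ 1928:Wed 1932:Mon 1936:Sat 1940:Thu 1944:Tue 1948:Sun 1952:Fri✓ 1956:Wed 1960:Mon 1964:Sat 1968:Thu 1972:Tue
Friday: 1924, 1952 → 2.

2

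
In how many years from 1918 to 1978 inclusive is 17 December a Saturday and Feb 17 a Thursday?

7

Check each year's weekday for 17 December and Feb 17:
  1918: Tue/Sun  1919: Wed/Mon  1920: Fri/Tue  1921: Sat/Thu ✓  1922: Sun/Fri  1923: Mon/Sat  1924: Wed/Sun  1925: Thu/Tue  1926: Fri/Wed  1927: Sat/Thu ✓  1928: Mon/Fri  1929: Tue/Sun  1930: Wed/Mon  1931: Thu/Tue  …(33 more)…  1965: Fri/Wed  1966: Sat/Thu ✓  1967: Sun/Fri  1968: Tue/Sat  1969: Wed/Mon  1970: Thu/Tue  1971: Fri/Wed  1972: Sun/Thu  1973: Mon/Sat  1974: Tue/Sun  1975: Wed/Mon  1976: Fri/Tue  1977: Sat/Thu ✓  1978: Sun/Fri
Both conditions hold in: 1921, 1927, 1938, 1949, 1955, 1966, 1977 — 7.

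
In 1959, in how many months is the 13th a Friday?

3

Check the 13th of each month of 1959: Jan 13: Tue, Feb 13: Fri, Mar 13: Fri, Apr 13: Mon, May 13: Wed, Jun 13: Sat, Jul 13: Mon, Aug 13: Thu, Sep 13: Sun, Oct 13: Tue, Nov 13: Fri, Dec 13: Sun.
Friday occurs in February, March, November — 3 months.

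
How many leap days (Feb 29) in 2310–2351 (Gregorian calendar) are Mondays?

Leap years in 2310–2351: 10 of them.
Feb 29 weekday advances by 5 (mod 7) from one leap year to the next four years later (or differs when a century non-leap intervenes).
Leap-day weekdays: 2312:Thu 2316:Tue 2320:Sun 2324:Fri 2328:Wed 2332:Mon✓ 2336:Sat 2340:Thu 2344:Tue 2348:Sun
Monday: 2332 → 1.

1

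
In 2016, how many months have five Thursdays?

A month of length L has five Thursdays iff its first Thursday is on day ≤ L−28 (so day 1–3 in a 31-day month, 1–2 in a 30-day month, day 1 in a leap February).
Checking each month of 2016: Jan starts Fri (31d); Feb starts Mon (29d); Mar starts Tue (31d) ✓; Apr starts Fri (30d); May starts Sun (31d); Jun starts Wed (30d) ✓; Jul starts Fri (31d); Aug starts Mon (31d); Sep starts Thu (30d) ✓; Oct starts Sat (31d); Nov starts Tue (30d); Dec starts Thu (31d) ✓.
Five-Thursday months: March, June, September, December → 4.

4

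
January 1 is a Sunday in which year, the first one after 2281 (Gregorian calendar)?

From one year to the next, a fixed date's weekday advances by 1, or by 2 when a Feb 29 lies between the two dates.
2281: January 1 is Saturday.
2282: Sunday (+1)
January 1 falls on a Sunday in 2282.

2282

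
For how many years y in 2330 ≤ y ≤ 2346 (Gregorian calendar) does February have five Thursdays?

1

February has 28 days (29 in leap years); it has five Thursdays when Thursday falls among the first (month-length − 28) days — i.e. when February 1 is Thursday in a leap year (never in a common year).
February 1 by year: 2330:Sat 2331:Sun 2332:Mon 2333:Wed 2334:Thu 2335:Fri 2336:Sat 2337:Mon 2338:Tue 2339:Wed 2340:Thu✓ 2341:Sat 2342:Sun 2343:Mon 2344:Tue 2345:Thu 2346:Fri
Years with five Thursdays: 2340 → 1.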